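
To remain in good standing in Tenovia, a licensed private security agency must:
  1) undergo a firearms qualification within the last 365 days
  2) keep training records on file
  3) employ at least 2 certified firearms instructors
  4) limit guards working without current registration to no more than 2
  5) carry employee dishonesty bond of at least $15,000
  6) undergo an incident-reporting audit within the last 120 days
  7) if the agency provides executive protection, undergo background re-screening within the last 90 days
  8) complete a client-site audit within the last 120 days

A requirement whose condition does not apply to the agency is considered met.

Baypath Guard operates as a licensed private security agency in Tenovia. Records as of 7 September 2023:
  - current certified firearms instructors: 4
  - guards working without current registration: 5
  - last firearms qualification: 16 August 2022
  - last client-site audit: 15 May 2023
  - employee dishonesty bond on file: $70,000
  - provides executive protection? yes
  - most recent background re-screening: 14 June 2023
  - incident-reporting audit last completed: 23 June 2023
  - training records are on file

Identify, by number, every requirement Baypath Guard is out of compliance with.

1, 4

1. firearms qualification 387 days ago vs limit 365 → not met
2. training records present → met
3. certified firearms instructors 4 ≥ 2 → met
4. guards working without current registration 5 > 2 → not met
5. employee dishonesty bond $70,000 ≥ $15,000 → met
6. incident-reporting audit 76 days ago vs limit 120 → met
7. condition 'provides executive protection' holds; background re-screening 85 days ago vs limit 90 → met
8. client-site audit 115 days ago vs limit 120 → met
Not met: 1, 4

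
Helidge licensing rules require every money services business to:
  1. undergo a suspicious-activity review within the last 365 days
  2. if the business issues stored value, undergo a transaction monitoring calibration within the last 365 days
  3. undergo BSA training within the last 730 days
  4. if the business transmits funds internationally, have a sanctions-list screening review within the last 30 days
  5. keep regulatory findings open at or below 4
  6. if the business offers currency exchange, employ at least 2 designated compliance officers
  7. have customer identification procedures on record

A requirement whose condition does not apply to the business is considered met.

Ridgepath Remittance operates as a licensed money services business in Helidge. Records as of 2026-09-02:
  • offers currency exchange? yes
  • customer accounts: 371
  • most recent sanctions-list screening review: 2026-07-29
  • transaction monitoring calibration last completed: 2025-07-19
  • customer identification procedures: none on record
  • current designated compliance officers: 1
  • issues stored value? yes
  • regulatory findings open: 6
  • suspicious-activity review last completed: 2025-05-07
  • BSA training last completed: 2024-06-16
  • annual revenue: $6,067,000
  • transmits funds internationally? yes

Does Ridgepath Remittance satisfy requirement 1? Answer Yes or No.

1. suspicious-activity review 483 days ago vs limit 365 → not met

No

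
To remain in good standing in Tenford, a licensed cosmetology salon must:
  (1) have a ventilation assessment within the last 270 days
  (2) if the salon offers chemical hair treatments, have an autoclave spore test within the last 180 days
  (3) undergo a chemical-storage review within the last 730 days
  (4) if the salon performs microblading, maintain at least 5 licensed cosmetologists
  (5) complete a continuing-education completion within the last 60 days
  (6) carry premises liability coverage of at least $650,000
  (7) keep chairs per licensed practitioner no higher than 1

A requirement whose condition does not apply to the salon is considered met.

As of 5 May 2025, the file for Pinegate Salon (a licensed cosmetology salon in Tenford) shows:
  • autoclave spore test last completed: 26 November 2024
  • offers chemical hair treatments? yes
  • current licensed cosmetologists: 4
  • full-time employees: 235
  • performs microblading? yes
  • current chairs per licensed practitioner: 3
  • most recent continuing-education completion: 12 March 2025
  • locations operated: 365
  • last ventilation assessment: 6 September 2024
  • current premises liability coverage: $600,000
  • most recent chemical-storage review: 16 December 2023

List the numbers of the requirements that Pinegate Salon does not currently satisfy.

1. ventilation assessment 241 days ago vs limit 270 → met
2. condition 'offers chemical hair treatments' holds; autoclave spore test 160 days ago vs limit 180 → met
3. chemical-storage review 506 days ago vs limit 730 → met
4. condition 'performs microblading' holds; licensed cosmetologists 4 < 5 → not met
5. continuing-education completion 54 days ago vs limit 60 → met
6. premises liability coverage $600,000 < $650,000 → not met
7. chairs per licensed practitioner 3 > 1 → not met
Not met: 4, 6, 7

4, 6, 7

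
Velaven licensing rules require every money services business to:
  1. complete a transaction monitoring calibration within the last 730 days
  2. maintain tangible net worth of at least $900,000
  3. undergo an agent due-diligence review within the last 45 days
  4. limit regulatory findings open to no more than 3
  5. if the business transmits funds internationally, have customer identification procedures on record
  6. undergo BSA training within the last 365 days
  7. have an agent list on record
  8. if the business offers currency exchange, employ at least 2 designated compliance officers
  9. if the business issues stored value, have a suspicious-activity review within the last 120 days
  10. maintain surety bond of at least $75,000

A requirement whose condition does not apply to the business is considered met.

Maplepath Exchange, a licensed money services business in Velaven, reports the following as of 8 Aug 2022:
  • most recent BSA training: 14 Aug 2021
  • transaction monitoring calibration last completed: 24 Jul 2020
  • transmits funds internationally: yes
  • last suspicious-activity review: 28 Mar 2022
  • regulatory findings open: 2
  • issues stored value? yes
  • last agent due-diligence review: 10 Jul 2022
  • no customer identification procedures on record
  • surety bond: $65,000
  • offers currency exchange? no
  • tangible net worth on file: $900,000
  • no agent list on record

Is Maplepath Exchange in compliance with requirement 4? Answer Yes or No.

Yes

4. regulatory findings open 2 ≤ 3 → met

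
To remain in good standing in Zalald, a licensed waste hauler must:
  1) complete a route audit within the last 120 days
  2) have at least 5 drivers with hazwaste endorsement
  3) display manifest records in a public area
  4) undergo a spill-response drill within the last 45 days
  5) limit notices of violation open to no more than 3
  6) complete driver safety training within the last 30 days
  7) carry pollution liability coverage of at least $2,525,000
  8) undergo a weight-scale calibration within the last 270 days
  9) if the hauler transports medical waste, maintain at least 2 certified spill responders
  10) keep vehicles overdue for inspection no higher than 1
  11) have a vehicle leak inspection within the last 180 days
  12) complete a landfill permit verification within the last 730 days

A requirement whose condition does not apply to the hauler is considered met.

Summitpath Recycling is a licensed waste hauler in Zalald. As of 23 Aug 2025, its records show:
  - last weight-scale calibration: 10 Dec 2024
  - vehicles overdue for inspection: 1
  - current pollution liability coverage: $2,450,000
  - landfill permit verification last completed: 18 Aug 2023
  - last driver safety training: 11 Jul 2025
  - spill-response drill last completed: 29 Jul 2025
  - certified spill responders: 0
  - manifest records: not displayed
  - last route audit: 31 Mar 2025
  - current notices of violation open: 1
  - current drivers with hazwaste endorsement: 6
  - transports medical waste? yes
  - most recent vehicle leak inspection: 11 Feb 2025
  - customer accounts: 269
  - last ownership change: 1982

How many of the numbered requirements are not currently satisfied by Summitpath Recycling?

7

1. route audit 145 days ago vs limit 120 → not met
2. drivers with hazwaste endorsement 6 ≥ 5 → met
3. manifest records absent → not met
4. spill-response drill 25 days ago vs limit 45 → met
5. notices of violation open 1 ≤ 3 → met
6. driver safety training 43 days ago vs limit 30 → not met
7. pollution liability coverage $2,450,000 < $2,525,000 → not met
8. weight-scale calibration 256 days ago vs limit 270 → met
9. condition 'transports medical waste' holds; certified spill responders 0 < 2 → not met
10. vehicles overdue for inspection 1 ≤ 1 → met
11. vehicle leak inspection 193 days ago vs limit 180 → not met
12. landfill permit verification 736 days ago vs limit 730 → not met
Not met: 7 of 12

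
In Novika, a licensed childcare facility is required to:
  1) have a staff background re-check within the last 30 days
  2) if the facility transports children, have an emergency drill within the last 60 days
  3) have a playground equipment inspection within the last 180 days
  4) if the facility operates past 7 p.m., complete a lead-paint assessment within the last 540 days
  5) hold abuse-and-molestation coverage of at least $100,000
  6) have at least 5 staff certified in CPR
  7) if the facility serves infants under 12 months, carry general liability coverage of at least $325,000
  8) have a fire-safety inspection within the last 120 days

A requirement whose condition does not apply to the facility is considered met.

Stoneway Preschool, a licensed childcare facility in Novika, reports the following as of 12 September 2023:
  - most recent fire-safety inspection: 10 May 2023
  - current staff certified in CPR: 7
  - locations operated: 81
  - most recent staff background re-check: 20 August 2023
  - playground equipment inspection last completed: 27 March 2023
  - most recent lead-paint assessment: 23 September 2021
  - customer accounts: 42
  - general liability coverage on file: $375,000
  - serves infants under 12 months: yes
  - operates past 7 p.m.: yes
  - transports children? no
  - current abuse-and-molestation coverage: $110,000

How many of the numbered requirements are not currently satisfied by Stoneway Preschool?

1. staff background re-check 23 days ago vs limit 30 → met
2. condition 'transports children' does not hold → requirement n/a → met
3. playground equipment inspection 169 days ago vs limit 180 → met
4. condition 'operates past 7 p.m.' holds; lead-paint assessment 719 days ago vs limit 540 → not met
5. abuse-and-molestation coverage $110,000 ≥ $100,000 → met
6. staff certified in CPR 7 ≥ 5 → met
7. condition 'serves infants under 12 months' holds; general liability coverage $375,000 ≥ $325,000 → met
8. fire-safety inspection 125 days ago vs limit 120 → not met
Not met: 2 of 8

2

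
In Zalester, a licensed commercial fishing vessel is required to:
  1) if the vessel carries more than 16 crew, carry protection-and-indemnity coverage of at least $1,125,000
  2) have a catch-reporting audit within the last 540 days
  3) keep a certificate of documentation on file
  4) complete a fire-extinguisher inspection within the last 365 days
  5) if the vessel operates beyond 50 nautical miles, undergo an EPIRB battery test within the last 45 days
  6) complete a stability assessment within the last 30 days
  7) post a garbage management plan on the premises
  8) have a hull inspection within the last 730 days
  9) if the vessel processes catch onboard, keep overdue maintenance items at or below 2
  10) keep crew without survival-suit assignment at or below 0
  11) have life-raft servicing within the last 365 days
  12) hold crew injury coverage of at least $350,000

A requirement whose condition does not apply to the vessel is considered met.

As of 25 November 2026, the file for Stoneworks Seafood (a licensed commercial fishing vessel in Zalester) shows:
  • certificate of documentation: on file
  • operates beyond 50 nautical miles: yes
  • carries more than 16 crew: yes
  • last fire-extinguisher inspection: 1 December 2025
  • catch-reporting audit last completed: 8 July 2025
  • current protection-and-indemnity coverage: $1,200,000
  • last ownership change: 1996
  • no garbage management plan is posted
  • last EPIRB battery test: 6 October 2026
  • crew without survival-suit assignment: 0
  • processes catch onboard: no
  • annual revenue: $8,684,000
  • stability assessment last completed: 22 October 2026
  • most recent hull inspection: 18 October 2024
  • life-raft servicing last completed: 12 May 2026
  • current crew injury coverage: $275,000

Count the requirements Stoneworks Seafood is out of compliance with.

5

1. condition 'carries more than 16 crew' holds; protection-and-indemnity coverage $1,200,000 ≥ $1,125,000 → met
2. catch-reporting audit 505 days ago vs limit 540 → met
3. certificate of documentation present → met
4. fire-extinguisher inspection 359 days ago vs limit 365 → met
5. condition 'operates beyond 50 nautical miles' holds; EPIRB battery test 50 days ago vs limit 45 → not met
6. stability assessment 34 days ago vs limit 30 → not met
7. garbage management plan absent → not met
8. hull inspection 768 days ago vs limit 730 → not met
9. condition 'processes catch onboard' does not hold → requirement n/a → met
10. crew without survival-suit assignment 0 ≤ 0 → met
11. life-raft servicing 197 days ago vs limit 365 → met
12. crew injury coverage $275,000 < $350,000 → not met
Not met: 5 of 12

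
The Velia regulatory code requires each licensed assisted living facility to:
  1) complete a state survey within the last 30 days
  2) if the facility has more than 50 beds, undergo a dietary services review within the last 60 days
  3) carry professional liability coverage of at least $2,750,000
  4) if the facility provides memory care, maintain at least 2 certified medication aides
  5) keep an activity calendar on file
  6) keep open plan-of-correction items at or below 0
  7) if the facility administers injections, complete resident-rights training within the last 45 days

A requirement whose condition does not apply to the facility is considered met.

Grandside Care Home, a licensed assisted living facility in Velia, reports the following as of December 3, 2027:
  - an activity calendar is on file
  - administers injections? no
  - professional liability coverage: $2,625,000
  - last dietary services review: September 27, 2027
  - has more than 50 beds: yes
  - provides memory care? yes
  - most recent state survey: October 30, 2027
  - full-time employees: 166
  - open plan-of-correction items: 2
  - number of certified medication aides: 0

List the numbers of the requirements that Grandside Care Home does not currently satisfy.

1. state survey 34 days ago vs limit 30 → not met
2. condition 'has more than 50 beds' holds; dietary services review 67 days ago vs limit 60 → not met
3. professional liability coverage $2,625,000 < $2,750,000 → not met
4. condition 'provides memory care' holds; certified medication aides 0 < 2 → not met
5. activity calendar present → met
6. open plan-of-correction items 2 > 0 → not met
7. condition 'administers injections' does not hold → requirement n/a → met
Not met: 1, 2, 3, 4, 6

1, 2, 3, 4, 6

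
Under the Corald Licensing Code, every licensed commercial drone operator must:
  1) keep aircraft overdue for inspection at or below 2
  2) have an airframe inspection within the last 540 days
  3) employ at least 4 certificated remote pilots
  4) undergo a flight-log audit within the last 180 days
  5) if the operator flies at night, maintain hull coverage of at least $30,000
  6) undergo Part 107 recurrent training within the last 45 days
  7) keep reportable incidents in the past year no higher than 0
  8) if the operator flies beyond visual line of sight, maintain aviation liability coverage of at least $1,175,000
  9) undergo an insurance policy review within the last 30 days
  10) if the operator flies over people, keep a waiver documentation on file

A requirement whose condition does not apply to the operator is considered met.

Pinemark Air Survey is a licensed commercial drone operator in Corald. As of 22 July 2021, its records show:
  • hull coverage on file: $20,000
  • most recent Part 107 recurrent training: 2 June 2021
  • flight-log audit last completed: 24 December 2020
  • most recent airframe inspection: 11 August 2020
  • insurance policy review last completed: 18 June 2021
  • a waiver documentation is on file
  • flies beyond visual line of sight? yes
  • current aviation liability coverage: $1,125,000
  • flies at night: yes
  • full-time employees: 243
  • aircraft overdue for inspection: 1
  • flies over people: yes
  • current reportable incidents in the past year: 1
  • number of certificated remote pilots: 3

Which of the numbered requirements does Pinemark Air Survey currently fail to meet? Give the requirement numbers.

3, 4, 5, 6, 7, 8, 9

1. aircraft overdue for inspection 1 ≤ 2 → met
2. airframe inspection 345 days ago vs limit 540 → met
3. certificated remote pilots 3 < 4 → not met
4. flight-log audit 210 days ago vs limit 180 → not met
5. condition 'flies at night' holds; hull coverage $20,000 < $30,000 → not met
6. Part 107 recurrent training 50 days ago vs limit 45 → not met
7. reportable incidents in the past year 1 > 0 → not met
8. condition 'flies beyond visual line of sight' holds; aviation liability coverage $1,125,000 < $1,175,000 → not met
9. insurance policy review 34 days ago vs limit 30 → not met
10. condition 'flies over people' holds; waiver documentation present → met
Not met: 3, 4, 5, 6, 7, 8, 9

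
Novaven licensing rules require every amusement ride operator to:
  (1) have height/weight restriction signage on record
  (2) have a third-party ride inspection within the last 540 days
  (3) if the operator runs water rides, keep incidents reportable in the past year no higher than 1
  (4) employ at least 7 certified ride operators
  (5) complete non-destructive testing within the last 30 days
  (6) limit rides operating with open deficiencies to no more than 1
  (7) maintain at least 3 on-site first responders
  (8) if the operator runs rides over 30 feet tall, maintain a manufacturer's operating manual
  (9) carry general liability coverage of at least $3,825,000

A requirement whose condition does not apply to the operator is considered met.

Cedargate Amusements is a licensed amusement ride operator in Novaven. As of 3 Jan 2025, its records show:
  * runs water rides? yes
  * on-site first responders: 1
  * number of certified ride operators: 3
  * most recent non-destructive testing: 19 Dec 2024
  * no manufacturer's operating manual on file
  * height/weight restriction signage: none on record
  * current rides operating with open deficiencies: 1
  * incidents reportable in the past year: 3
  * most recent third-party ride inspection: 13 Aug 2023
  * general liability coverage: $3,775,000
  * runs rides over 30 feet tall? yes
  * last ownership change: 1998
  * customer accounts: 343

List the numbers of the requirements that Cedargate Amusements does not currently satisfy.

1, 3, 4, 7, 8, 9

1. height/weight restriction signage absent → not met
2. third-party ride inspection 509 days ago vs limit 540 → met
3. condition 'runs water rides' holds; incidents reportable in the past year 3 > 1 → not met
4. certified ride operators 3 < 7 → not met
5. non-destructive testing 15 days ago vs limit 30 → met
6. rides operating with open deficiencies 1 ≤ 1 → met
7. on-site first responders 1 < 3 → not met
8. condition 'runs rides over 30 feet tall' holds; manufacturer's operating manual absent → not met
9. general liability coverage $3,775,000 < $3,825,000 → not met
Not met: 1, 3, 4, 7, 8, 9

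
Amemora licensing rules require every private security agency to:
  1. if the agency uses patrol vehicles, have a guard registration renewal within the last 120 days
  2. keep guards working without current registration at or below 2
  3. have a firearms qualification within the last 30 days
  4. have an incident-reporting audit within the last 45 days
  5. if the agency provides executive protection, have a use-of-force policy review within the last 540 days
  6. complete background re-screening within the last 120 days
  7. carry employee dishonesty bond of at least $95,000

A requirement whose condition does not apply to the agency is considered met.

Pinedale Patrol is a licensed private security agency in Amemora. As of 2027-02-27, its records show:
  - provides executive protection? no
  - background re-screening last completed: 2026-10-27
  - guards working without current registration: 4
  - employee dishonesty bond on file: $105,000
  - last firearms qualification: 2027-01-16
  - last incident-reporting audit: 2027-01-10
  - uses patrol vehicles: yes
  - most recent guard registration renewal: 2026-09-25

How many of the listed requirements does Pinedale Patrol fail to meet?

5

1. condition 'uses patrol vehicles' holds; guard registration renewal 155 days ago vs limit 120 → not met
2. guards working without current registration 4 > 2 → not met
3. firearms qualification 42 days ago vs limit 30 → not met
4. incident-reporting audit 48 days ago vs limit 45 → not met
5. condition 'provides executive protection' does not hold → requirement n/a → met
6. background re-screening 123 days ago vs limit 120 → not met
7. employee dishonesty bond $105,000 ≥ $95,000 → met
Not met: 5 of 7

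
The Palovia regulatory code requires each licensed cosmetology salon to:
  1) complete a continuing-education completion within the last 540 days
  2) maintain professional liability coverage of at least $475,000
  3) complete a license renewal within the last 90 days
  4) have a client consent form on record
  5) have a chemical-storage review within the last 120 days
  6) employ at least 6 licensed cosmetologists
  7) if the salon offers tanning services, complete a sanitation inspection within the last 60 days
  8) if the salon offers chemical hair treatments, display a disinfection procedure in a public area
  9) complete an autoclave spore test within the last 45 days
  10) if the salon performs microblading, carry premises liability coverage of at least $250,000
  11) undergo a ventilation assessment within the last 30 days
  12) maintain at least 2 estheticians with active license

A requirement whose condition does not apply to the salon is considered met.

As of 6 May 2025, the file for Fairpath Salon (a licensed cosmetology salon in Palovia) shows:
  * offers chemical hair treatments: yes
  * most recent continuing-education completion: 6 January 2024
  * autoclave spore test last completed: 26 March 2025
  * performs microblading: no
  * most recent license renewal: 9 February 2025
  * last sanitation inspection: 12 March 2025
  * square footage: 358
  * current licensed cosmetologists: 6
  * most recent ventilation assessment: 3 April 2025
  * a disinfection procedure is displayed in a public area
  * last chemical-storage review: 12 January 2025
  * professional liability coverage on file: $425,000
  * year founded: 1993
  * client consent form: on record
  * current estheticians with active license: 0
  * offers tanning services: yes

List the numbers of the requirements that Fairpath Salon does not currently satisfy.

2, 11, 12

1. continuing-education completion 486 days ago vs limit 540 → met
2. professional liability coverage $425,000 < $475,000 → not met
3. license renewal 86 days ago vs limit 90 → met
4. client consent form present → met
5. chemical-storage review 114 days ago vs limit 120 → met
6. licensed cosmetologists 6 ≥ 6 → met
7. condition 'offers tanning services' holds; sanitation inspection 55 days ago vs limit 60 → met
8. condition 'offers chemical hair treatments' holds; disinfection procedure present → met
9. autoclave spore test 41 days ago vs limit 45 → met
10. condition 'performs microblading' does not hold → requirement n/a → met
11. ventilation assessment 33 days ago vs limit 30 → not met
12. estheticians with active license 0 < 2 → not met
Not met: 2, 11, 12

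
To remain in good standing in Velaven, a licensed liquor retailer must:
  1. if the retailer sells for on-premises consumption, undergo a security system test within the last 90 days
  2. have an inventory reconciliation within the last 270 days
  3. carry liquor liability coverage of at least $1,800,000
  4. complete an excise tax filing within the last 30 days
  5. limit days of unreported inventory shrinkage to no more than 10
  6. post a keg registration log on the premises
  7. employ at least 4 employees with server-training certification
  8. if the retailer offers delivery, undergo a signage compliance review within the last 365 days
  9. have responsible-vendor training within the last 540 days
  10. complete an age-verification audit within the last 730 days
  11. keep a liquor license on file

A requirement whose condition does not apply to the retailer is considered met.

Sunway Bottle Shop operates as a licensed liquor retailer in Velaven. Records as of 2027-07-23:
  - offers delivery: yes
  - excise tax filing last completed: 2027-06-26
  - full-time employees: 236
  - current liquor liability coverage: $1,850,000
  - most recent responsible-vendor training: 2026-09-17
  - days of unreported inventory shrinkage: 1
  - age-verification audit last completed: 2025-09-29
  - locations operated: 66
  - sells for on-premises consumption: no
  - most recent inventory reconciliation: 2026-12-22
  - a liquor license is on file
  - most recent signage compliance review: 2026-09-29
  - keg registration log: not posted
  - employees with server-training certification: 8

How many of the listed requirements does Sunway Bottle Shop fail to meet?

1

1. condition 'sells for on-premises consumption' does not hold → requirement n/a → met
2. inventory reconciliation 213 days ago vs limit 270 → met
3. liquor liability coverage $1,850,000 ≥ $1,800,000 → met
4. excise tax filing 27 days ago vs limit 30 → met
5. days of unreported inventory shrinkage 1 ≤ 10 → met
6. keg registration log absent → not met
7. employees with server-training certification 8 ≥ 4 → met
8. condition 'offers delivery' holds; signage compliance review 297 days ago vs limit 365 → met
9. responsible-vendor training 309 days ago vs limit 540 → met
10. age-verification audit 662 days ago vs limit 730 → met
11. liquor license present → met
Not met: 1 of 11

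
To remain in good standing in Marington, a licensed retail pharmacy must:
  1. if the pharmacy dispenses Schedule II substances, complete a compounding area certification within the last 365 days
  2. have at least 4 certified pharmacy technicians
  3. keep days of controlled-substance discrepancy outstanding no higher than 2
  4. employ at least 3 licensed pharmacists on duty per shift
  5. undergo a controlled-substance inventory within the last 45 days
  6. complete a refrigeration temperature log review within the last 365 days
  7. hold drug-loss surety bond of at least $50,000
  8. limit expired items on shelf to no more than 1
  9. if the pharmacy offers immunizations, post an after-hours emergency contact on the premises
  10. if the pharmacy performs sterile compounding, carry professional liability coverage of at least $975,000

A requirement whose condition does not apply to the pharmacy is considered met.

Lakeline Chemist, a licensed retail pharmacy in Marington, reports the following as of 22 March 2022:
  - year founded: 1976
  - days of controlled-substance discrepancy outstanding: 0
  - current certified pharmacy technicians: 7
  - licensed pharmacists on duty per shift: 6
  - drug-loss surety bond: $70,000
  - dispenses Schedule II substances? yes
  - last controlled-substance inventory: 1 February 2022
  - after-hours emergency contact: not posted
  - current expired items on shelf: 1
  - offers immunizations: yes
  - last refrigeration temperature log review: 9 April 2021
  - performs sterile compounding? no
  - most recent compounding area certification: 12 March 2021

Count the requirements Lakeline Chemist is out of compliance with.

3

1. condition 'dispenses Schedule II substances' holds; compounding area certification 375 days ago vs limit 365 → not met
2. certified pharmacy technicians 7 ≥ 4 → met
3. days of controlled-substance discrepancy outstanding 0 ≤ 2 → met
4. licensed pharmacists on duty per shift 6 ≥ 3 → met
5. controlled-substance inventory 49 days ago vs limit 45 → not met
6. refrigeration temperature log review 347 days ago vs limit 365 → met
7. drug-loss surety bond $70,000 ≥ $50,000 → met
8. expired items on shelf 1 ≤ 1 → met
9. condition 'offers immunizations' holds; after-hours emergency contact absent → not met
10. condition 'performs sterile compounding' does not hold → requirement n/a → met
Not met: 3 of 10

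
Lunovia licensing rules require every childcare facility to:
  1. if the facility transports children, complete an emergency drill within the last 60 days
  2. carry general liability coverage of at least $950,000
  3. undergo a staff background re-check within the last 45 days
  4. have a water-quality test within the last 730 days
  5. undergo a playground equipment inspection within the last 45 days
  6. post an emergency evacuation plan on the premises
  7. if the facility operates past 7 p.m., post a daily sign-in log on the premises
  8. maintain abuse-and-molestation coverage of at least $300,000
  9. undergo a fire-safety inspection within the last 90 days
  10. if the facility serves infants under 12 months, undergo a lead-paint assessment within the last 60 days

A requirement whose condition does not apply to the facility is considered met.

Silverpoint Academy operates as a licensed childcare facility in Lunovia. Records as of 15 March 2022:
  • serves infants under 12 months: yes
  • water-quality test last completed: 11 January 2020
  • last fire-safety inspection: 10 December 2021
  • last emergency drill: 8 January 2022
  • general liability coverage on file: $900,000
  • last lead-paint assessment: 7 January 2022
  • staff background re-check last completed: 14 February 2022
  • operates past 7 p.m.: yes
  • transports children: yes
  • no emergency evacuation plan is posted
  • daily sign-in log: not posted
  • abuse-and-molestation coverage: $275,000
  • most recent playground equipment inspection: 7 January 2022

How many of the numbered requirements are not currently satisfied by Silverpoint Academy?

9

1. condition 'transports children' holds; emergency drill 66 days ago vs limit 60 → not met
2. general liability coverage $900,000 < $950,000 → not met
3. staff background re-check 29 days ago vs limit 45 → met
4. water-quality test 794 days ago vs limit 730 → not met
5. playground equipment inspection 67 days ago vs limit 45 → not met
6. emergency evacuation plan absent → not met
7. condition 'operates past 7 p.m.' holds; daily sign-in log absent → not met
8. abuse-and-molestation coverage $275,000 < $300,000 → not met
9. fire-safety inspection 95 days ago vs limit 90 → not met
10. condition 'serves infants under 12 months' holds; lead-paint assessment 67 days ago vs limit 60 → not met
Not met: 9 of 10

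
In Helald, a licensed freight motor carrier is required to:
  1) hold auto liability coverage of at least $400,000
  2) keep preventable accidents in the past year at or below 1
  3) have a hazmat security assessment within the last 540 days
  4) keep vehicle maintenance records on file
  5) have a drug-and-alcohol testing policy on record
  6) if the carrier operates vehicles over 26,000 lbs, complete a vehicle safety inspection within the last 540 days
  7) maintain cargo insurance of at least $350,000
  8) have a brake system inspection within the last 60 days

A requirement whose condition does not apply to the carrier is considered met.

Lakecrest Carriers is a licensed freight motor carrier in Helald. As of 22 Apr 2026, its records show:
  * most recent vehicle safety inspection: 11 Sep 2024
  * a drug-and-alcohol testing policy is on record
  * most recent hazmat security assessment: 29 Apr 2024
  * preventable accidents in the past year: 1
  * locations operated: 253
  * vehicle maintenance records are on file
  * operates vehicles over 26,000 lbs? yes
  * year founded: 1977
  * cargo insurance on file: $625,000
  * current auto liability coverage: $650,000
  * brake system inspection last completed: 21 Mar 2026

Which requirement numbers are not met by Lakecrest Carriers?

1. auto liability coverage $650,000 ≥ $400,000 → met
2. preventable accidents in the past year 1 ≤ 1 → met
3. hazmat security assessment 723 days ago vs limit 540 → not met
4. vehicle maintenance records present → met
5. drug-and-alcohol testing policy present → met
6. condition 'operates vehicles over 26,000 lbs' holds; vehicle safety inspection 588 days ago vs limit 540 → not met
7. cargo insurance $625,000 ≥ $350,000 → met
8. brake system inspection 32 days ago vs limit 60 → met
Not met: 3, 6

3, 6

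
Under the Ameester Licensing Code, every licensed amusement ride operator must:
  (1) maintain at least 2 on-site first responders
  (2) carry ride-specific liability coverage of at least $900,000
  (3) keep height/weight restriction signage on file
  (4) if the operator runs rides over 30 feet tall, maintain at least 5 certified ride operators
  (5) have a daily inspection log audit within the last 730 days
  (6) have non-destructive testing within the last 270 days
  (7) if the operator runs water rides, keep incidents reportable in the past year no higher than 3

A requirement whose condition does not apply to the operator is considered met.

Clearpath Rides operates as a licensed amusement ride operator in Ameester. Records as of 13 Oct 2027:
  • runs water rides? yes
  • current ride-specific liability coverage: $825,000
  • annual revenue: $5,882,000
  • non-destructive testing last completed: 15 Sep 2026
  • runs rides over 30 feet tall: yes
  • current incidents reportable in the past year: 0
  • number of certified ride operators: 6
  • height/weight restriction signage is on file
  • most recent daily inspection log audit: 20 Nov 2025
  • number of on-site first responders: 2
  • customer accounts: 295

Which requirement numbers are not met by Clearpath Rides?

1. on-site first responders 2 ≥ 2 → met
2. ride-specific liability coverage $825,000 < $900,000 → not met
3. height/weight restriction signage present → met
4. condition 'runs rides over 30 feet tall' holds; certified ride operators 6 ≥ 5 → met
5. daily inspection log audit 692 days ago vs limit 730 → met
6. non-destructive testing 393 days ago vs limit 270 → not met
7. condition 'runs water rides' holds; incidents reportable in the past year 0 ≤ 3 → met
Not met: 2, 6

2, 6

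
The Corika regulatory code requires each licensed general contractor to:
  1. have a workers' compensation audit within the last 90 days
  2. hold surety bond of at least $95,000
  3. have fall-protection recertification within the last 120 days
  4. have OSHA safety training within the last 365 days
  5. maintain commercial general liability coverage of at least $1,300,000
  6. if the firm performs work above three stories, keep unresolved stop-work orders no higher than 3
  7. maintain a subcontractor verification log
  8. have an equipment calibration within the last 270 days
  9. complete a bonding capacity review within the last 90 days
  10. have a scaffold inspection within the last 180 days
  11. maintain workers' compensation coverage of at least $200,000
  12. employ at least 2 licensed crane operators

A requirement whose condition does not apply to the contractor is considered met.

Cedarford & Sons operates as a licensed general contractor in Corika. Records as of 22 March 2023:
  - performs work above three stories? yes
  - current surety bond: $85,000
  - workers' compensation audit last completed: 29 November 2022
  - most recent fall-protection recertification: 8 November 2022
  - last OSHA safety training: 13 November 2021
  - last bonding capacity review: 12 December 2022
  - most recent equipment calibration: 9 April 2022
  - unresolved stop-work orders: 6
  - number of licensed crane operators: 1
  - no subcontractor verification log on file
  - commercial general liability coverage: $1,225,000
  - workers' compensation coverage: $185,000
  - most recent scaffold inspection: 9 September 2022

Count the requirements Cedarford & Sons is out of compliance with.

12

1. workers' compensation audit 113 days ago vs limit 90 → not met
2. surety bond $85,000 < $95,000 → not met
3. fall-protection recertification 134 days ago vs limit 120 → not met
4. OSHA safety training 494 days ago vs limit 365 → not met
5. commercial general liability coverage $1,225,000 < $1,300,000 → not met
6. condition 'performs work above three stories' holds; unresolved stop-work orders 6 > 3 → not met
7. subcontractor verification log absent → not met
8. equipment calibration 347 days ago vs limit 270 → not met
9. bonding capacity review 100 days ago vs limit 90 → not met
10. scaffold inspection 194 days ago vs limit 180 → not met
11. workers' compensation coverage $185,000 < $200,000 → not met
12. licensed crane operators 1 < 2 → not met
Not met: 12 of 12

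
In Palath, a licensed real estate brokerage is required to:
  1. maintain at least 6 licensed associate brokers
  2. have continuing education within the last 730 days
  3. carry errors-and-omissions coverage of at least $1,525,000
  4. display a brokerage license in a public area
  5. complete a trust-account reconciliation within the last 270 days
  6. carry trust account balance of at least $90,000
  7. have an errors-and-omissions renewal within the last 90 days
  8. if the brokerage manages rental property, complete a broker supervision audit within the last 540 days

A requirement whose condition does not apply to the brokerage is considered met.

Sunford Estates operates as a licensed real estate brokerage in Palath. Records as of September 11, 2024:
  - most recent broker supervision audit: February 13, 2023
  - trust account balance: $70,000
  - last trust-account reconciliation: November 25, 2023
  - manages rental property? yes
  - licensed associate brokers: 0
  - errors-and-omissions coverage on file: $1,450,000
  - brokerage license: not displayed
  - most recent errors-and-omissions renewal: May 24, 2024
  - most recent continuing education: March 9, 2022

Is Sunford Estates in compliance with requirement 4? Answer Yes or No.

4. brokerage license absent → not met

No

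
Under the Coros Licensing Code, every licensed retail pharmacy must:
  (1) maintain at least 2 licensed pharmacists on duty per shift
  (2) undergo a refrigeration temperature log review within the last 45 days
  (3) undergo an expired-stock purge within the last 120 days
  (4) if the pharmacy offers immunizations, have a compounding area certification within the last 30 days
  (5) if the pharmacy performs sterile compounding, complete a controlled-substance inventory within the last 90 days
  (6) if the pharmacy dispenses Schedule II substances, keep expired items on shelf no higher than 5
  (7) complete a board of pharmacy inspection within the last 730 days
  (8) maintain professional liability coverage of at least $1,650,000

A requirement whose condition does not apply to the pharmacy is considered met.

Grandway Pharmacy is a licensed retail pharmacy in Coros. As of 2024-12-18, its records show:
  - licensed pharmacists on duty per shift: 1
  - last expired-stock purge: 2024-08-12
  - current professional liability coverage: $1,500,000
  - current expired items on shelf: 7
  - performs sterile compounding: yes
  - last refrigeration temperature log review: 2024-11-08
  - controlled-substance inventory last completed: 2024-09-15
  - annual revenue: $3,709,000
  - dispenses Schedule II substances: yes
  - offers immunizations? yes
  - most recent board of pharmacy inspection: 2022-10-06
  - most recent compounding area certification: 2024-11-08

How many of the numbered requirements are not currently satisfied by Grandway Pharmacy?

1. licensed pharmacists on duty per shift 1 < 2 → not met
2. refrigeration temperature log review 40 days ago vs limit 45 → met
3. expired-stock purge 128 days ago vs limit 120 → not met
4. condition 'offers immunizations' holds; compounding area certification 40 days ago vs limit 30 → not met
5. condition 'performs sterile compounding' holds; controlled-substance inventory 94 days ago vs limit 90 → not met
6. condition 'dispenses Schedule II substances' holds; expired items on shelf 7 > 5 → not met
7. board of pharmacy inspection 804 days ago vs limit 730 → not met
8. professional liability coverage $1,500,000 < $1,650,000 → not met
Not met: 7 of 8

7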